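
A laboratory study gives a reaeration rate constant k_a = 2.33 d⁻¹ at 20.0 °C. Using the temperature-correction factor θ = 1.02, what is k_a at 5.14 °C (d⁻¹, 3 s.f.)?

k_a(T₂) = k_a(T₁) · θ^(T₂−T₁) = 2.33 × 1.02^(5.14−20.0)
= 2.33 × 1.02^-14.9 = 2.33 × 0.7451 = 1.736 d⁻¹.

k_a ≈ 1.74 d⁻¹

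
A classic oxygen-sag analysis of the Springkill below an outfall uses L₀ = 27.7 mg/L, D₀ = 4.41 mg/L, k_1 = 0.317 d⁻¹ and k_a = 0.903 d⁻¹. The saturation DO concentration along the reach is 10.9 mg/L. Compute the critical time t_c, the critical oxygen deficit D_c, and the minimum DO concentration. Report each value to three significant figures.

t_c ≈ 1.19 d; D_c ≈ 6.67 mg/L; min DO ≈ 4.23 mg/L

t_c = [1/(k_a−k_1)] ln[(k_a/k_1)(1 − D₀(k_a−k_1)/(k_1 L₀))]
= [1/(0.903−0.317)] ln[(0.903/0.317)(1 − 4.41×0.5860/(0.317×27.7))]
= (1/0.5860) ln[2.849 × 0.7057] = 1.706 × ln(2.010) = 1.706 × 0.6982 = 1.192 d.
L(t_c) = L₀ e^(−k_1 t_c) = 27.7 × 0.6854 = 18.99 mg/L, and at the critical point k_a D_c = k_1 L, so D_c = (0.317/0.903) × 18.99 = 6.665 mg/L.
Minimum DO = C_s − D_c = 10.9 − 6.665 = 4.235 mg/L.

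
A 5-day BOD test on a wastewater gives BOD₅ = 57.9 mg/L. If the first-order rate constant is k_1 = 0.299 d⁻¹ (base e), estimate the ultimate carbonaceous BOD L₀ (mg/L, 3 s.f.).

L₀ ≈ 74.6 mg/L

BOD₅ = L₀(1 − e^(−5k_1)) ⇒ L₀ = BOD₅ / (1 − e^(−5×0.299))
= 57.9 / (1 − 0.2242) = 57.9 / 0.7758 = 74.64 mg/L.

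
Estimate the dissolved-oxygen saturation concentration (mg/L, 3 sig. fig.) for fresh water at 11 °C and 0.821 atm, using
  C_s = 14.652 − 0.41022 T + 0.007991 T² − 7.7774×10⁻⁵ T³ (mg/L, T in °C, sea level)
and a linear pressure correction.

C_s ≈ 9.03 mg/L

At sea level: C_s = 14.652 − 0.41022×11 + 0.007991×11² − 7.7774×10⁻⁵×11³ = 11.00 mg/L.
Pressure correction: C_s' = 11.00 × 0.821 = 9.033 mg/L.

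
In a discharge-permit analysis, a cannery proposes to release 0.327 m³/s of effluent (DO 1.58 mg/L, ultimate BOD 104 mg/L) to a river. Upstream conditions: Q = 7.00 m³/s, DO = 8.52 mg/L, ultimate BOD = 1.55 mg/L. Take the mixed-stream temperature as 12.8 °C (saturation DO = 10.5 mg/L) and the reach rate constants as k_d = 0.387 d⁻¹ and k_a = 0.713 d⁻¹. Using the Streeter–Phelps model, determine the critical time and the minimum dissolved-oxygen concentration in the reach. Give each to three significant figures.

Mixed DO = (7.00×8.52 + 0.327×1.58)/(7.00+0.327) = 60.16/7.327 = 8.210 mg/L.
Mixed L₀ = (7.00×1.55 + 0.327×104)/(7.327) = 44.86/7.327 = 6.122 mg/L.
Initial deficit D₀ = C_s − DO₀ = 10.5 − 8.210 = 2.290 mg/L.
t_c = (1/0.3260) ln[(0.713/0.387)(1 − 2.290×0.3260/(0.387×6.122))] = 3.067 × ln(1.262) = 0.7137 d.
D_c = (0.387/0.713) × 6.122 × e^(−0.387×0.7137) = 0.5428 × 6.122 × 0.7587 = 2.521 mg/L.
Minimum DO = 10.5 − 2.521 = 7.979 mg/L.

t_c ≈ 0.714 d; minimum DO ≈ 7.98 mg/L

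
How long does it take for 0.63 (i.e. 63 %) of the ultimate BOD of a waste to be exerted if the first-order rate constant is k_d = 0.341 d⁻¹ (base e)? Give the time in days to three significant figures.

y/L₀ = 1 − e^(−k_d t) = 0.63 ⇒ e^(−k_d t) = 0.370
t = −ln(0.370) / 0.341 = 0.9943 / 0.341 = 2.916 d.

t ≈ 2.92 d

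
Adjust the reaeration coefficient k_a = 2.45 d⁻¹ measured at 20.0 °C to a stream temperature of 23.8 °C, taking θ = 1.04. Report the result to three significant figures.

k_a ≈ 2.84 d⁻¹

k_a(T₂) = k_a(T₁) · θ^(T₂−T₁) = 2.45 × 1.04^(23.8−20.0)
= 2.45 × 1.04^3.80 = 2.45 × 1.161 = 2.844 d⁻¹.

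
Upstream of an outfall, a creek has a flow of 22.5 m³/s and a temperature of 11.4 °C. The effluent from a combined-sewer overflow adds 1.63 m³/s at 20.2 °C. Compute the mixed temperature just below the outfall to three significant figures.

12.0 °C

Flow-weighted mixing: C = (Q_r C_r + Q_w C_w)/(Q_r + Q_w)
= (22.5×11.4 + 1.63×20.2)/(22.5 + 1.63) = 289.4/24.13 = 11.99 °C.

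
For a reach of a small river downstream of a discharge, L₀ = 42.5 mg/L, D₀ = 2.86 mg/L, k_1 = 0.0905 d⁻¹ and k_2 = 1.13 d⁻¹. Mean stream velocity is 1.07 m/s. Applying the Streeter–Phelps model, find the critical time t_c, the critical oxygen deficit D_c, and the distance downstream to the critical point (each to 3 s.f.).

t_c ≈ 1.00 d; D_c ≈ 3.11 mg/L; x_c ≈ 92.7 km

t_c = [1/(k_2−k_1)] ln[(k_2/k_1)(1 − D₀(k_2−k_1)/(k_1 L₀))]
= [1/(1.13−0.0905)] ln[(1.13/0.0905)(1 − 2.86×1.039/(0.0905×42.5))]
= (1/1.039) ln[12.49 × 0.2270] = 0.9620 × ln(2.835) = 0.9620 × 1.042 = 1.002 d.
D_c = (k_1/k_2) L₀ e^(−k_1 t_c) = (0.0905/1.13) × 42.5 × e^(−0.0905×1.002) = 0.08009 × 42.5 × 0.9133 = 3.109 mg/L.
x_c = v t_c = 1.07 m/s × 1.002 d × 86400 s/d = 92670 m ≈ 92.7 km.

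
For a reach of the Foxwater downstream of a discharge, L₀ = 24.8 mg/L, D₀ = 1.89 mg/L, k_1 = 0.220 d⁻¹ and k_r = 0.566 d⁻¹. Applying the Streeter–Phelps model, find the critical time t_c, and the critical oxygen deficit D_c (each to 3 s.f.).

At the critical point dD/dt = 0, so k_1 L₀ e^(−k_1 t) = k_r D. Substituting D(t) from the Streeter–Phelps equation and solving for t gives
t_c = ln[(k_r/k_1)(1 − D₀(k_r−k_1)/(k_1 L₀))] / (k_r−k_1).
Here k_r−k_1 = 0.3460 d⁻¹ and 1 − D₀(k_r−k_1)/(k_1 L₀) = 1 − 1.89×0.3460/(0.220×24.8) = 0.8801, so
t_c = ln(2.573 × 0.8801) / 0.3460 = 0.8173 / 0.3460 = 2.362 d.
L(t_c) = L₀ e^(−k_1 t_c) = 24.8 × 0.5947 = 14.75 mg/L, and at the critical point k_r D_c = k_1 L, so D_c = (0.220/0.566) × 14.75 = 5.733 mg/L.

t_c ≈ 2.36 d; D_c ≈ 5.73 mg/L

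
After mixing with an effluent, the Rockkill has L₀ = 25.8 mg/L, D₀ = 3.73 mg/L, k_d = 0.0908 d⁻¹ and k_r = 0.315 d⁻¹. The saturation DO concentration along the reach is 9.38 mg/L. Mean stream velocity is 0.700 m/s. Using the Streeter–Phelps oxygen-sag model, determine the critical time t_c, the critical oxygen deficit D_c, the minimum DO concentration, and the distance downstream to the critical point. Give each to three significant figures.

t_c ≈ 3.58 d; D_c ≈ 5.37 mg/L; min DO ≈ 4.01 mg/L; x_c ≈ 216 km

t_c = [1/(k_r−k_d)] ln[(k_r/k_d)(1 − D₀(k_r−k_d)/(k_d L₀))]
= [1/(0.315−0.0908)] ln[(0.315/0.0908)(1 − 3.73×0.2242/(0.0908×25.8))]
= (1/0.2242) ln[3.469 × 0.6430] = 4.460 × ln(2.231) = 4.460 × 0.8023 = 3.579 d.
L(t_c) = L₀ e^(−k_d t_c) = 25.8 × 0.7226 = 18.64 mg/L, and at the critical point k_r D_c = k_d L, so D_c = (0.0908/0.315) × 18.64 = 5.374 mg/L.
Minimum DO = C_s − D_c = 9.38 − 5.374 = 4.006 mg/L.
x_c = v t_c = 0.700 m/s × 3.579 d × 86400 s/d = 216400 m ≈ 216 km.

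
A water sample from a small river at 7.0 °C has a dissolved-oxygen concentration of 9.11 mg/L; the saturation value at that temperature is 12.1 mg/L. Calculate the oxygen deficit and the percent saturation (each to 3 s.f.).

D = C_s − C = 12.1 − 9.11 = 2.99 mg/L.
% saturation = 9.11/12.1 × 100 = 75.3 %.

D ≈ 2.99 mg/L; 75.3 % saturation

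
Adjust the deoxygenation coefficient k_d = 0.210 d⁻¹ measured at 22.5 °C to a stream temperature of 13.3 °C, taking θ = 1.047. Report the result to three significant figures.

k_d ≈ 0.138 d⁻¹

k_d(T₂) = k_d(T₁) · θ^(T₂−T₁) = 0.210 × 1.047^(13.3−22.5)
= 0.210 × 1.047^-9.20 = 0.210 × 0.6554 = 0.1376 d⁻¹.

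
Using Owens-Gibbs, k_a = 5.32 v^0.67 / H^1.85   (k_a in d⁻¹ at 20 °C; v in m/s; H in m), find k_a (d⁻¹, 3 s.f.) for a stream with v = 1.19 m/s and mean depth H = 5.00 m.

k_a ≈ 0.304 d⁻¹

k_a = 5.32 × 1.19^0.67 / 5.00^1.85 = 5.32 × 1.124 / 19.64 = 0.3044 d⁻¹.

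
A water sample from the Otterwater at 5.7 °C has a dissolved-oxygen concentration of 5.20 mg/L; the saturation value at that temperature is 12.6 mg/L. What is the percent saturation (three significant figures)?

% saturation = C/C_s × 100 = 5.20/12.6 × 100 = 41.3 %.

41.3 % saturation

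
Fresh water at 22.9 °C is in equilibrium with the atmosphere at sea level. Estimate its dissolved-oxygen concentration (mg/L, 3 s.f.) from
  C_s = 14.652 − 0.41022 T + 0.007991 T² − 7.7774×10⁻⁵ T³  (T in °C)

C_s = 14.652 − 0.41022×22.9 + 0.007991×22.9² − 7.7774×10⁻⁵×22.9³ = 8.515 mg/L.

C_s ≈ 8.51 mg/L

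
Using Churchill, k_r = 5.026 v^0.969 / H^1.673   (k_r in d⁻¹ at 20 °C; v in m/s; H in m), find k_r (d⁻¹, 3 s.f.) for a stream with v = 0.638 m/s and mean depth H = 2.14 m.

k_r ≈ 0.911 d⁻¹

k_r = 5.026 × 0.638^0.969 / 2.14^1.673 = 5.026 × 0.6470 / 3.571 = 0.9106 d⁻¹.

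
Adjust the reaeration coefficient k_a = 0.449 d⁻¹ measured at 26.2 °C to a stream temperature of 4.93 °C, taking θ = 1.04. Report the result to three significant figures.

k_a(T₂) = k_a(T₁) · θ^(T₂−T₁) = 0.449 × 1.04^(4.93−26.2)
= 0.449 × 1.04^-21.3 = 0.449 × 0.4342 = 0.1950 d⁻¹.

k_a ≈ 0.195 d⁻¹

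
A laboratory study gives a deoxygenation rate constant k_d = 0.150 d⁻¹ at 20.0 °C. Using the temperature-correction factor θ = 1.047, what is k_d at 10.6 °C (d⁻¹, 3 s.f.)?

k_d ≈ 0.0974 d⁻¹

k_d(T₂) = k_d(T₁) · θ^(T₂−T₁) = 0.150 × 1.047^(10.6−20.0)
= 0.150 × 1.047^-9.40 = 0.150 × 0.6494 = 0.09741 d⁻¹.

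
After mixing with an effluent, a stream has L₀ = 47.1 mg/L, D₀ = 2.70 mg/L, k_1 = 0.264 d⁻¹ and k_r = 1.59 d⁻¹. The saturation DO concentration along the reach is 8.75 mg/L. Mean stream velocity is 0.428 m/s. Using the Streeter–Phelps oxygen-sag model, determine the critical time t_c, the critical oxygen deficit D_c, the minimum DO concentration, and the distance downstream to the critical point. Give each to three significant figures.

t_c ≈ 1.10 d; D_c ≈ 5.85 mg/L; min DO ≈ 2.90 mg/L; x_c ≈ 40.6 km

With k_r/k_1 = 6.023 and 1 − D₀(k_r−k_1)/(k_1 L₀) = 0.7121,
t_c = ln(6.023 × 0.7121) / (1.59 − 0.264) = ln(4.289) / 1.326 = 1.456/1.326 = 1.098 d.
D_c = (k_1/k_r) L₀ e^(−k_1 t_c) = (0.264/1.59) × 47.1 × e^(−0.264×1.098) = 0.1660 × 47.1 × 0.7484 = 5.852 mg/L.
Minimum DO = C_s − D_c = 8.75 − 5.852 = 2.898 mg/L.
x_c = v t_c = 0.428 m/s × 1.098 d × 86400 s/d = 40600 m ≈ 40.6 km.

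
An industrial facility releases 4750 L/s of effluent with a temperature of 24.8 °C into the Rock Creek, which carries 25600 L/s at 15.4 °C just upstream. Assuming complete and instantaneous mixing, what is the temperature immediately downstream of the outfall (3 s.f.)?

16.9 °C

Flow-weighted mixing: C = (Q_r C_r + Q_w C_w)/(Q_r + Q_w)
= (25600×15.4 + 4750×24.8)/(25600 + 4750) = 512000/30350 = 16.87 °C.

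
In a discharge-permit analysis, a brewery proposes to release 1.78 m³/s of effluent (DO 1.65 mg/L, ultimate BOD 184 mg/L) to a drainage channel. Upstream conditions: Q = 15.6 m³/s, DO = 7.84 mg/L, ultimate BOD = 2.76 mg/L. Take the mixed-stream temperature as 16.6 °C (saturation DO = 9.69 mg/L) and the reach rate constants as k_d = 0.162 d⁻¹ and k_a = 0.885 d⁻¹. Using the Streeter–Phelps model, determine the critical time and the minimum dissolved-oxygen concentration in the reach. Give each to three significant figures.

t_c ≈ 1.33 d; minimum DO ≈ 6.55 mg/L

Mixed DO = (15.6×7.84 + 1.78×1.65)/(15.6+1.78) = 125.2/17.38 = 7.206 mg/L.
Mixed L₀ = (15.6×2.76 + 1.78×184)/(17.38) = 370.6/17.38 = 21.32 mg/L.
Initial deficit D₀ = C_s − DO₀ = 9.69 − 7.206 = 2.484 mg/L.
t_c = (1/0.7230) ln[(0.885/0.162)(1 − 2.484×0.7230/(0.162×21.32))] = 1.383 × ln(2.623) = 1.334 d.
D_c = (0.162/0.885) × 21.32 × e^(−0.162×1.334) = 0.1831 × 21.32 × 0.8057 = 3.145 mg/L.
Minimum DO = 9.69 − 3.145 = 6.545 mg/L.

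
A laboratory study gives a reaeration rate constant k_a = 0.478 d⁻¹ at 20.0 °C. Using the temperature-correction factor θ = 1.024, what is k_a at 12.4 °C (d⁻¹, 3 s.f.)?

k_a(T₂) = k_a(T₁) · θ^(T₂−T₁) = 0.478 × 1.024^(12.4−20.0)
= 0.478 × 1.024^-7.60 = 0.478 × 0.8351 = 0.3992 d⁻¹.

k_a ≈ 0.399 d⁻¹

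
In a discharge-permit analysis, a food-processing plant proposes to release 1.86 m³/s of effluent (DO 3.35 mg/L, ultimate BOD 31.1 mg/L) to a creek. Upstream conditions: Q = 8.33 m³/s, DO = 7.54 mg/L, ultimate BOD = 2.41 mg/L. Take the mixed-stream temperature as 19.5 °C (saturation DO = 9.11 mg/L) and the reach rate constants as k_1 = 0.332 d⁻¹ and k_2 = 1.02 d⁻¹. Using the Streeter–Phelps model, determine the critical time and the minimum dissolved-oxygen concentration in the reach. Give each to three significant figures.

t_c ≈ 0.176 d; minimum DO ≈ 6.76 mg/L

Mixed DO = (8.33×7.54 + 1.86×3.35)/(8.33+1.86) = 69.04/10.19 = 6.775 mg/L.
Mixed L₀ = (8.33×2.41 + 1.86×31.1)/(10.19) = 77.92/10.19 = 7.647 mg/L.
Initial deficit D₀ = C_s − DO₀ = 9.11 − 6.775 = 2.335 mg/L.
t_c = (1/0.6880) ln[(1.02/0.332)(1 − 2.335×0.6880/(0.332×7.647))] = 1.453 × ln(1.128) = 0.1755 d.
D_c = (0.332/1.02) × 7.647 × e^(−0.332×0.1755) = 0.3255 × 7.647 × 0.9434 = 2.348 mg/L.
Minimum DO = 9.11 − 2.348 = 6.762 mg/L.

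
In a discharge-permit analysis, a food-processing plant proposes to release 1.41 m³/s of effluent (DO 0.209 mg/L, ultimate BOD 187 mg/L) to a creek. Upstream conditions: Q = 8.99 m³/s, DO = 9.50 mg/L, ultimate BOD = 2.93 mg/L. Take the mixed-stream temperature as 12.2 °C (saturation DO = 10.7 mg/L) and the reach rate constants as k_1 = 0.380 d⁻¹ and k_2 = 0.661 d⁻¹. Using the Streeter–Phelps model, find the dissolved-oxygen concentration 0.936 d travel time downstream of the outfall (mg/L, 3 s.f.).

DO ≈ 3.26 mg/L

Mixed DO = (8.99×9.50 + 1.41×0.209)/(8.99+1.41) = 85.70/10.40 = 8.240 mg/L.
Mixed L₀ = (8.99×2.93 + 1.41×187)/(10.40) = 290.0/10.40 = 27.89 mg/L.
Initial deficit D₀ = C_s − DO₀ = 10.7 − 8.240 = 2.460 mg/L.
D(0.936) = [0.380×27.89/(0.661−0.380)](e^(−0.380×0.936) − e^(−0.661×0.936)) + 2.460 e^(−0.661×0.936)
= 37.71 × (0.7007 − 0.5386) + 2.460 × 0.5386 = 7.436 mg/L.
DO = 10.7 − 7.436 = 3.264 mg/L.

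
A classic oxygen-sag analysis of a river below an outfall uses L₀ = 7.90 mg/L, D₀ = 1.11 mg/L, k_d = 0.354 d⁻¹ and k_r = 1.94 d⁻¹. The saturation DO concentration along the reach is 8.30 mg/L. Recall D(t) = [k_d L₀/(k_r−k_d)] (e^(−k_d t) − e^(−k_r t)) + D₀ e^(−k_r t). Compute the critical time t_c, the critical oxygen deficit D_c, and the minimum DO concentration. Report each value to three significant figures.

t_c ≈ 0.447 d; D_c ≈ 1.23 mg/L; min DO ≈ 7.07 mg/L

With k_r/k_d = 5.480 and 1 − D₀(k_r−k_d)/(k_d L₀) = 0.3705,
t_c = ln(5.480 × 0.3705) / (1.94 − 0.354) = ln(2.030) / 1.586 = 0.7082/1.586 = 0.4466 d.
D_c = (k_d/k_r) L₀ e^(−k_d t_c) = (0.354/1.94) × 7.90 × e^(−0.354×0.4466) = 0.1825 × 7.90 × 0.8538 = 1.231 mg/L.
Minimum DO = C_s − D_c = 8.30 − 1.231 = 7.069 mg/L.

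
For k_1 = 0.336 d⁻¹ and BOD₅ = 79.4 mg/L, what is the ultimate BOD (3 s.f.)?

L₀ ≈ 97.6 mg/L

BOD₅ = L₀(1 − e^(−5k_1)) ⇒ L₀ = BOD₅ / (1 − e^(−5×0.336))
= 79.4 / (1 − 0.1864) = 79.4 / 0.8136 = 97.59 mg/L.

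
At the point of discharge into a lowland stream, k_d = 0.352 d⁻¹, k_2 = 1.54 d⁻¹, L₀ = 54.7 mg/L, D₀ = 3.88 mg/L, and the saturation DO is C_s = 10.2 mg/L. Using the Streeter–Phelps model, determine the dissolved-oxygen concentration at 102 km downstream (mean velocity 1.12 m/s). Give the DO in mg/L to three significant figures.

DO ≈ 1.45 mg/L

Travel time t = x/v = 102 km / (1.12 m/s) = 102000 m / 1.12 m/s = 91070 s = 1.054 d.
k_d L₀/(k_2−k_d) = 0.352×54.7/(1.54−0.352) = 19.25/1.188 = 16.21 mg/L.
e^(−k_d t) = e^(−0.352×1.054) = 0.6900; e^(−k_2 t) = e^(−1.54×1.054) = 0.1973.
D = 16.21 × (0.6900 − 0.1973) + 3.88 × 0.1973 = 7.986 + 0.7653 = 8.752 mg/L.
DO = C_s − D = 10.2 − 8.752 = 1.448 mg/L.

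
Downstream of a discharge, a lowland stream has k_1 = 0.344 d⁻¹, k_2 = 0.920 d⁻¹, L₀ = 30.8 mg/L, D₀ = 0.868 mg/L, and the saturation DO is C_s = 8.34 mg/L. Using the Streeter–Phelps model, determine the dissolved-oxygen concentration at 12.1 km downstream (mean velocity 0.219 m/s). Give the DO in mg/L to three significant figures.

Travel time t = x/v = 12.1 km / (0.219 m/s) = 12100 m / 0.219 m/s = 55250 s = 0.6395 d.
k_1 L₀/(k_2−k_1) = 0.344×30.8/(0.920−0.344) = 10.60/0.5760 = 18.39 mg/L.
e^(−k_1 t) = e^(−0.344×0.6395) = 0.8025; e^(−k_2 t) = e^(−0.920×0.6395) = 0.5553.
D = 18.39 × (0.8025 − 0.5553) + 0.868 × 0.5553 = 4.548 + 0.4820 = 5.030 mg/L.
DO = C_s − D = 8.34 − 5.030 = 3.310 mg/L.

DO ≈ 3.31 mg/L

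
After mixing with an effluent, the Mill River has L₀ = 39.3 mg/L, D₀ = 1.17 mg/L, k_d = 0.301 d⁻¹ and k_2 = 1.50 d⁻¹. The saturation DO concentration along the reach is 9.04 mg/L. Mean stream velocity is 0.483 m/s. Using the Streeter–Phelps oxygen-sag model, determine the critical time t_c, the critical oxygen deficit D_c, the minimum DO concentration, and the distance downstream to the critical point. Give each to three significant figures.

t_c ≈ 1.23 d; D_c ≈ 5.44 mg/L; min DO ≈ 3.60 mg/L; x_c ≈ 51.5 km

At the critical point dD/dt = 0, so k_d L₀ e^(−k_d t) = k_2 D. Substituting D(t) from the Streeter–Phelps equation and solving for t gives
t_c = ln[(k_2/k_d)(1 − D₀(k_2−k_d)/(k_d L₀))] / (k_2−k_d).
Here k_2−k_d = 1.199 d⁻¹ and 1 − D₀(k_2−k_d)/(k_d L₀) = 1 − 1.17×1.199/(0.301×39.3) = 0.8814, so
t_c = ln(4.983 × 0.8814) / 1.199 = 1.480 / 1.199 = 1.234 d.
D_c = (k_d/k_2) L₀ e^(−k_d t_c) = (0.301/1.50) × 39.3 × e^(−0.301×1.234) = 0.2007 × 39.3 × 0.6897 = 5.439 mg/L.
Minimum DO = C_s − D_c = 9.04 − 5.439 = 3.601 mg/L.
x_c = v t_c = 0.483 m/s × 1.234 d × 86400 s/d = 51510 m ≈ 51.5 km.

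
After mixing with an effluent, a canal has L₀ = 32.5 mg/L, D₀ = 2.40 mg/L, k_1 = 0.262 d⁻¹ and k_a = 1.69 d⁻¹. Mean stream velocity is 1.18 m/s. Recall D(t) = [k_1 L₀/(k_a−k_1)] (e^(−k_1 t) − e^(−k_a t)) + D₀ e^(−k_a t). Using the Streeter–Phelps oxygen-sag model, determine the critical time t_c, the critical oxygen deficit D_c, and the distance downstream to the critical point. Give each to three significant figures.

t_c ≈ 0.945 d; D_c ≈ 3.93 mg/L; x_c ≈ 96.3 km

At the critical point dD/dt = 0, so k_1 L₀ e^(−k_1 t) = k_a D. Substituting D(t) from the Streeter–Phelps equation and solving for t gives
t_c = ln[(k_a/k_1)(1 − D₀(k_a−k_1)/(k_1 L₀))] / (k_a−k_1).
Here k_a−k_1 = 1.428 d⁻¹ and 1 − D₀(k_a−k_1)/(k_1 L₀) = 1 − 2.40×1.428/(0.262×32.5) = 0.5975, so
t_c = ln(6.450 × 0.5975) / 1.428 = 1.349 / 1.428 = 0.9448 d.
D_c = (k_1/k_a) L₀ e^(−k_1 t_c) = (0.262/1.69) × 32.5 × e^(−0.262×0.9448) = 0.1550 × 32.5 × 0.7807 = 3.934 mg/L.
x_c = v t_c = 1.18 m/s × 0.9448 d × 86400 s/d = 96320 m ≈ 96.3 km.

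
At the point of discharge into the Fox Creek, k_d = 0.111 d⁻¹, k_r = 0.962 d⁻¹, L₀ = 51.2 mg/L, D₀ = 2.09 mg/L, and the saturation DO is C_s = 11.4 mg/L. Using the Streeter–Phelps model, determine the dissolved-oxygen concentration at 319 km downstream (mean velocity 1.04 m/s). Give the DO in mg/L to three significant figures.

DO ≈ 7.05 mg/L

Travel time t = x/v = 319 km / (1.04 m/s) = 319000 m / 1.04 m/s = 306700 s = 3.550 d.
k_d L₀/(k_r−k_d) = 0.111×51.2/(0.962−0.111) = 5.683/0.8510 = 6.678 mg/L.
e^(−k_d t) = e^(−0.111×3.550) = 0.6743; e^(−k_r t) = e^(−0.962×3.550) = 0.03287.
D = 6.678 × (0.6743 − 0.03287) + 2.09 × 0.03287 = 4.284 + 0.06870 = 4.352 mg/L.
DO = C_s − D = 11.4 − 4.352 = 7.048 mg/L.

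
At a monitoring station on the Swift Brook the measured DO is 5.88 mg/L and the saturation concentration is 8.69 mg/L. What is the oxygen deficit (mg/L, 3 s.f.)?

D = C_s − C = 8.69 − 5.88 = 2.81 mg/L.

D ≈ 2.81 mg/L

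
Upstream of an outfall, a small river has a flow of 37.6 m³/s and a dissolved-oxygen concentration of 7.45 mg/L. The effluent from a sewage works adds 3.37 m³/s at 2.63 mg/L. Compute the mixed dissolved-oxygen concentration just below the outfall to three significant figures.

Flow-weighted mixing: C = (Q_r C_r + Q_w C_w)/(Q_r + Q_w)
= (37.6×7.45 + 3.37×2.63)/(37.6 + 3.37) = 289.0/40.97 = 7.054 mg/L.

7.05 mg/L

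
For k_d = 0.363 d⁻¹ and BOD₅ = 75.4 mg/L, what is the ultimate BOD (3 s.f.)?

BOD₅ = L₀(1 − e^(−5k_d)) ⇒ L₀ = BOD₅ / (1 − e^(−5×0.363))
= 75.4 / (1 − 0.1628) = 75.4 / 0.8372 = 90.07 mg/L.

L₀ ≈ 90.1 mg/L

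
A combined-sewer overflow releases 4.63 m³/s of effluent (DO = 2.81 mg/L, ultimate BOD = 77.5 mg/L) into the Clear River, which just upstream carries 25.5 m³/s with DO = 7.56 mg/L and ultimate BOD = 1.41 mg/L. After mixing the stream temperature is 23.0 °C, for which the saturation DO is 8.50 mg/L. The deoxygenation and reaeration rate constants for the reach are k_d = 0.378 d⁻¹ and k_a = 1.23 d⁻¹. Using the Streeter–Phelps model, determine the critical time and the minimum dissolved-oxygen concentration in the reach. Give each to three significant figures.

Mixed DO = (25.5×7.56 + 4.63×2.81)/(25.5+4.63) = 205.8/30.13 = 6.830 mg/L.
Mixed L₀ = (25.5×1.41 + 4.63×77.5)/(30.13) = 394.8/30.13 = 13.10 mg/L.
Initial deficit D₀ = C_s − DO₀ = 8.50 − 6.830 = 1.670 mg/L.
t_c = (1/0.8520) ln[(1.23/0.378)(1 − 1.670×0.8520/(0.378×13.10))] = 1.174 × ln(2.319) = 0.9874 d.
D_c = (0.378/1.23) × 13.10 × e^(−0.378×0.9874) = 0.3073 × 13.10 × 0.6885 = 2.772 mg/L.
Minimum DO = 8.50 − 2.772 = 5.728 mg/L.

t_c ≈ 0.987 d; minimum DO ≈ 5.73 mg/L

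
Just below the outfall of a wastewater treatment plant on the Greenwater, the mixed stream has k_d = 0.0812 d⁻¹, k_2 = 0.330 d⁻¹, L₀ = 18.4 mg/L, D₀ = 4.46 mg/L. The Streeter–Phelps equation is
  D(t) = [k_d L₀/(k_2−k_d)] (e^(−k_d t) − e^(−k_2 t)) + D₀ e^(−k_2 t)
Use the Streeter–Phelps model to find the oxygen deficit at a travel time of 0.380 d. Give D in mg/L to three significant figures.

k_d L₀/(k_2−k_d) = 0.0812×18.4/(0.330−0.0812) = 1.494/0.2488 = 6.005 mg/L.
e^(−k_d t) = e^(−0.0812×0.3800) = 0.9696; e^(−k_2 t) = e^(−0.330×0.3800) = 0.8821.
D = 6.005 × (0.9696 − 0.8821) + 4.46 × 0.8821 = 0.5253 + 3.934 = 4.460 mg/L.

D ≈ 4.46 mg/L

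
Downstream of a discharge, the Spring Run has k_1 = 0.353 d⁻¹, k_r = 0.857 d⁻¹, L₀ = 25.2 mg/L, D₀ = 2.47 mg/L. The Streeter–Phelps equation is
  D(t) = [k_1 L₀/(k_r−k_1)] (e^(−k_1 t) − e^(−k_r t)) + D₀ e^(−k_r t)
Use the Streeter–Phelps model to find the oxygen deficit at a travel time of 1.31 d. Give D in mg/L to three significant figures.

D ≈ 6.18 mg/L

k_1 L₀/(k_r−k_1) = 0.353×25.2/(0.857−0.353) = 8.896/0.5040 = 17.65 mg/L.
e^(−k_1 t) = e^(−0.353×1.310) = 0.6298; e^(−k_r t) = e^(−0.857×1.310) = 0.3254.
D = 17.65 × (0.6298 − 0.3254) + 2.47 × 0.3254 = 5.372 + 0.8038 = 6.175 mg/L.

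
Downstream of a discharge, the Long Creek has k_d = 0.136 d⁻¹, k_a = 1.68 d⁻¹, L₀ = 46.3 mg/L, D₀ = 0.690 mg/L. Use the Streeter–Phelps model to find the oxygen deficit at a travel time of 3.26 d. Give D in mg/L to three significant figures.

k_d L₀/(k_a−k_d) = 0.136×46.3/(1.68−0.136) = 6.297/1.544 = 4.078 mg/L.
e^(−k_d t) = e^(−0.136×3.260) = 0.6419; e^(−k_a t) = e^(−1.68×3.260) = 0.004183.
D = 4.078 × (0.6419 − 0.004183) + 0.690 × 0.004183 = 2.601 + 0.002886 = 2.604 mg/L.

D ≈ 2.60 mg/L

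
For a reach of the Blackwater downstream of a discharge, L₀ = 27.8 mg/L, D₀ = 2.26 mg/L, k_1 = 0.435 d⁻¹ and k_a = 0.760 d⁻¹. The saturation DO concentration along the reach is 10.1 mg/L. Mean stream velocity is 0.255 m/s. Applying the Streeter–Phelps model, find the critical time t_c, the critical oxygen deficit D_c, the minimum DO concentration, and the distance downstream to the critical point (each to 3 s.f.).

t_c ≈ 1.52 d; D_c ≈ 8.20 mg/L; min DO ≈ 1.90 mg/L; x_c ≈ 33.6 km

With k_a/k_1 = 1.747 and 1 − D₀(k_a−k_1)/(k_1 L₀) = 0.9393,
t_c = ln(1.747 × 0.9393) / (0.760 − 0.435) = ln(1.641) / 0.3250 = 0.4953/0.3250 = 1.524 d.
D_c = (k_1/k_a) L₀ e^(−k_1 t_c) = (0.435/0.760) × 27.8 × e^(−0.435×1.524) = 0.5724 × 27.8 × 0.5153 = 8.200 mg/L.
Minimum DO = C_s − D_c = 10.1 − 8.200 = 1.900 mg/L.
x_c = v t_c = 0.255 m/s × 1.524 d × 86400 s/d = 33580 m ≈ 33.6 km.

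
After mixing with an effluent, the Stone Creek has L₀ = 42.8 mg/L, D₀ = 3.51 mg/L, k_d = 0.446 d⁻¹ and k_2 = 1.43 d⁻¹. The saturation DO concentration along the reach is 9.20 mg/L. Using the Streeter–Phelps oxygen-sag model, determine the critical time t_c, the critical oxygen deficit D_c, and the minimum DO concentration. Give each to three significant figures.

t_c ≈ 0.981 d; D_c ≈ 8.62 mg/L; min DO ≈ 0.582 mg/L

At the critical point dD/dt = 0, so k_d L₀ e^(−k_d t) = k_2 D. Substituting D(t) from the Streeter–Phelps equation and solving for t gives
t_c = ln[(k_2/k_d)(1 − D₀(k_2−k_d)/(k_d L₀))] / (k_2−k_d).
Here k_2−k_d = 0.9840 d⁻¹ and 1 − D₀(k_2−k_d)/(k_d L₀) = 1 − 3.51×0.9840/(0.446×42.8) = 0.8191, so
t_c = ln(3.206 × 0.8191) / 0.9840 = 0.9655 / 0.9840 = 0.9812 d.
D_c = (k_d/k_2) L₀ e^(−k_d t_c) = (0.446/1.43) × 42.8 × e^(−0.446×0.9812) = 0.3119 × 42.8 × 0.6456 = 8.618 mg/L.
Minimum DO = C_s − D_c = 9.20 − 8.618 = 0.5824 mg/L.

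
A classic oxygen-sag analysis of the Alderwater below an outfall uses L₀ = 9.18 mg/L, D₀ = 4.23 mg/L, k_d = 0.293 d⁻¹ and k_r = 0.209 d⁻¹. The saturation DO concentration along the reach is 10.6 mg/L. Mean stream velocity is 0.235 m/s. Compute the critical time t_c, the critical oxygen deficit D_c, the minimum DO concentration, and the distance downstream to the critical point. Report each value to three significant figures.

t_c ≈ 2.54 d; D_c ≈ 6.11 mg/L; min DO ≈ 4.49 mg/L; x_c ≈ 51.7 km

t_c = [1/(k_r−k_d)] ln[(k_r/k_d)(1 − D₀(k_r−k_d)/(k_d L₀))]
= [1/(0.209−0.293)] ln[(0.209/0.293)(1 − 4.23×-0.08400/(0.293×9.18))]
= (1/-0.08400) ln[0.7133 × 1.132] = -11.90 × ln(0.8075) = -11.90 × -0.2138 = 2.545 d.
L(t_c) = L₀ e^(−k_d t_c) = 9.18 × 0.4744 = 4.355 mg/L, and at the critical point k_r D_c = k_d L, so D_c = (0.293/0.209) × 4.355 = 6.106 mg/L.
Minimum DO = C_s − D_c = 10.6 − 6.106 = 4.494 mg/L.
x_c = v t_c = 0.235 m/s × 2.545 d × 86400 s/d = 51670 m ≈ 51.7 km.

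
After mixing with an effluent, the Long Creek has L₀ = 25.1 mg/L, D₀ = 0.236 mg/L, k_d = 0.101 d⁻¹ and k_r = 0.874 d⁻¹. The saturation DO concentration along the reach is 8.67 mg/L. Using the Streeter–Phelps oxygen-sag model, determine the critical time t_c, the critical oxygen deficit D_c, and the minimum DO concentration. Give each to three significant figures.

With k_r/k_d = 8.653 and 1 − D₀(k_r−k_d)/(k_d L₀) = 0.9280,
t_c = ln(8.653 × 0.9280) / (0.874 − 0.101) = ln(8.031) / 0.7730 = 2.083/0.7730 = 2.695 d.
L(t_c) = L₀ e^(−k_d t_c) = 25.1 × 0.7617 = 19.12 mg/L, and at the critical point k_r D_c = k_d L, so D_c = (0.101/0.874) × 19.12 = 2.209 mg/L.
Minimum DO = C_s − D_c = 8.67 − 2.209 = 6.461 mg/L.

t_c ≈ 2.70 d; D_c ≈ 2.21 mg/L; min DO ≈ 6.46 mg/L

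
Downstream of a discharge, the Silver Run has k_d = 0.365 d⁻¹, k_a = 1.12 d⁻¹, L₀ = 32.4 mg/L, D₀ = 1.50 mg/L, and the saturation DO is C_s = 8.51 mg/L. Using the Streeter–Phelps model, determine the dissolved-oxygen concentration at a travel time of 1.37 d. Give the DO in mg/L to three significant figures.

DO ≈ 2.06 mg/L

k_d L₀/(k_a−k_d) = 0.365×32.4/(1.12−0.365) = 11.83/0.7550 = 15.66 mg/L.
e^(−k_d t) = e^(−0.365×1.370) = 0.6065; e^(−k_a t) = e^(−1.12×1.370) = 0.2156.
D = 15.66 × (0.6065 − 0.2156) + 1.50 × 0.2156 = 6.123 + 0.3234 = 6.447 mg/L.
DO = C_s − D = 8.51 − 6.447 = 2.063 mg/L.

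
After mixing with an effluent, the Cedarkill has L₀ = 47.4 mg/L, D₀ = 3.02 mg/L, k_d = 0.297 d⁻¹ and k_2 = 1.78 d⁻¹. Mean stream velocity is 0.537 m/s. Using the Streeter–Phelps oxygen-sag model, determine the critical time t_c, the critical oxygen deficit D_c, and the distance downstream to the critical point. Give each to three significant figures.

t_c ≈ 0.949 d; D_c ≈ 5.97 mg/L; x_c ≈ 44.0 km

At the critical point dD/dt = 0, so k_d L₀ e^(−k_d t) = k_2 D. Substituting D(t) from the Streeter–Phelps equation and solving for t gives
t_c = ln[(k_2/k_d)(1 − D₀(k_2−k_d)/(k_d L₀))] / (k_2−k_d).
Here k_2−k_d = 1.483 d⁻¹ and 1 − D₀(k_2−k_d)/(k_d L₀) = 1 − 3.02×1.483/(0.297×47.4) = 0.6819, so
t_c = ln(5.993 × 0.6819) / 1.483 = 1.408 / 1.483 = 0.9492 d.
L(t_c) = L₀ e^(−k_d t_c) = 47.4 × 0.7543 = 35.76 mg/L, and at the critical point k_2 D_c = k_d L, so D_c = (0.297/1.78) × 35.76 = 5.966 mg/L.
x_c = v t_c = 0.537 m/s × 0.9492 d × 86400 s/d = 44040 m ≈ 44.0 km.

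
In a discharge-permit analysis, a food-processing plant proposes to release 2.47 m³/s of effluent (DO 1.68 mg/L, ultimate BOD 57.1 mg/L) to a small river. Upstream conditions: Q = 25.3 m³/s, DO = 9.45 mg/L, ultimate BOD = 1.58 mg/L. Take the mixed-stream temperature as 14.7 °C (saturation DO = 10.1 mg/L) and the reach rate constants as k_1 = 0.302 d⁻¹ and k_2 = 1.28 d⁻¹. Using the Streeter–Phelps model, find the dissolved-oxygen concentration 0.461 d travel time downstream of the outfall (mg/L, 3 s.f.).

Mixed DO = (25.3×9.45 + 2.47×1.68)/(25.3+2.47) = 243.2/27.77 = 8.759 mg/L.
Mixed L₀ = (25.3×1.58 + 2.47×57.1)/(27.77) = 181.0/27.77 = 6.518 mg/L.
Initial deficit D₀ = C_s − DO₀ = 10.1 − 8.759 = 1.341 mg/L.
D(0.461) = [0.302×6.518/(1.28−0.302)](e^(−0.302×0.461) − e^(−1.28×0.461)) + 1.341 e^(−1.28×0.461)
= 2.013 × (0.8700 − 0.5543) + 1.341 × 0.5543 = 1.379 mg/L.
DO = 10.1 − 1.379 = 8.721 mg/L.

DO ≈ 8.72 mg/L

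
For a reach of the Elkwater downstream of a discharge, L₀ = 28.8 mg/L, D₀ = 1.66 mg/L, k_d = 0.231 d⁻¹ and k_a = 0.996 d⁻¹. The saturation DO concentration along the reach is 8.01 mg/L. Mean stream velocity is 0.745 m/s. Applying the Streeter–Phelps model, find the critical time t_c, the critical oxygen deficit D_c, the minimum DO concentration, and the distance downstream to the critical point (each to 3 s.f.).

t_c ≈ 1.63 d; D_c ≈ 4.58 mg/L; min DO ≈ 3.43 mg/L; x_c ≈ 105 km

With k_a/k_d = 4.312 and 1 − D₀(k_a−k_d)/(k_d L₀) = 0.8091,
t_c = ln(4.312 × 0.8091) / (0.996 − 0.231) = ln(3.489) / 0.7650 = 1.250/0.7650 = 1.633 d.
L(t_c) = L₀ e^(−k_d t_c) = 28.8 × 0.6857 = 19.75 mg/L, and at the critical point k_a D_c = k_d L, so D_c = (0.231/0.996) × 19.75 = 4.580 mg/L.
Minimum DO = C_s − D_c = 8.01 − 4.580 = 3.430 mg/L.
x_c = v t_c = 0.745 m/s × 1.633 d × 86400 s/d = 105100 m ≈ 105 km.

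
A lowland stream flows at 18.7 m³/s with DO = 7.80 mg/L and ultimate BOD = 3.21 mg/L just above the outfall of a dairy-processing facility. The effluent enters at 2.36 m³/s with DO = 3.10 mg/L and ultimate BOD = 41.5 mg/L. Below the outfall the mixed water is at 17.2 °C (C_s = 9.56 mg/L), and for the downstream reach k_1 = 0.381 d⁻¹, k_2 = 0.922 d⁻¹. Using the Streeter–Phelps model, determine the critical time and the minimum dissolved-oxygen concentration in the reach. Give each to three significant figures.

Mixed DO = (18.7×7.80 + 2.36×3.10)/(18.7+2.36) = 153.2/21.06 = 7.273 mg/L.
Mixed L₀ = (18.7×3.21 + 2.36×41.5)/(21.06) = 158.0/21.06 = 7.501 mg/L.
Initial deficit D₀ = C_s − DO₀ = 9.56 − 7.273 = 2.287 mg/L.
t_c = (1/0.5410) ln[(0.922/0.381)(1 − 2.287×0.5410/(0.381×7.501))] = 1.848 × ln(1.372) = 0.5851 d.
D_c = (0.381/0.922) × 7.501 × e^(−0.381×0.5851) = 0.4132 × 7.501 × 0.8002 = 2.480 mg/L.
Minimum DO = 9.56 − 2.480 = 7.080 mg/L.

t_c ≈ 0.585 d; minimum DO ≈ 7.08 mg/L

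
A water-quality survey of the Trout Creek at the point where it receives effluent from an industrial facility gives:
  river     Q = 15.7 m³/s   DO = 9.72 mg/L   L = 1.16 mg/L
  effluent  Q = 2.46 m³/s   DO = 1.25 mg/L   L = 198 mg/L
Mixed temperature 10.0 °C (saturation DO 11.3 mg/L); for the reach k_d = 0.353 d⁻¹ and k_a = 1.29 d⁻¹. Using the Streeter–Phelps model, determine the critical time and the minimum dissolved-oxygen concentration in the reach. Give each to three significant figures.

Mixed DO = (15.7×9.72 + 2.46×1.25)/(15.7+2.46) = 155.7/18.16 = 8.573 mg/L.
Mixed L₀ = (15.7×1.16 + 2.46×198)/(18.16) = 505.3/18.16 = 27.82 mg/L.
Initial deficit D₀ = C_s − DO₀ = 11.3 − 8.573 = 2.727 mg/L.
t_c = (1/0.9370) ln[(1.29/0.353)(1 − 2.727×0.9370/(0.353×27.82))] = 1.067 × ln(2.704) = 1.061 d.
D_c = (0.353/1.29) × 27.82 × e^(−0.353×1.061) = 0.2736 × 27.82 × 0.6875 = 5.235 mg/L.
Minimum DO = 11.3 − 5.235 = 6.065 mg/L.

t_c ≈ 1.06 d; minimum DO ≈ 6.07 mg/L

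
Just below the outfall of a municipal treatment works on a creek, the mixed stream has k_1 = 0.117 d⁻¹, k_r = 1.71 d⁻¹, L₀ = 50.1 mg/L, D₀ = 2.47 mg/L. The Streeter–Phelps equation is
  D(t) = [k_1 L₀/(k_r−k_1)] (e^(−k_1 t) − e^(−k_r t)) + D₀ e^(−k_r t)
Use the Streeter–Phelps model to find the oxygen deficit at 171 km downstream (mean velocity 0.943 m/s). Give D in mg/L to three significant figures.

D ≈ 2.85 mg/L

Travel time t = x/v = 171 km / (0.943 m/s) = 171000 m / 0.943 m/s = 181300 s = 2.099 d.
k_1 L₀/(k_r−k_1) = 0.117×50.1/(1.71−0.117) = 5.862/1.593 = 3.680 mg/L.
e^(−k_1 t) = e^(−0.117×2.099) = 0.7823; e^(−k_r t) = e^(−1.71×2.099) = 0.02763.
D = 3.680 × (0.7823 − 0.02763) + 2.47 × 0.02763 = 2.777 + 0.06824 = 2.845 mg/L.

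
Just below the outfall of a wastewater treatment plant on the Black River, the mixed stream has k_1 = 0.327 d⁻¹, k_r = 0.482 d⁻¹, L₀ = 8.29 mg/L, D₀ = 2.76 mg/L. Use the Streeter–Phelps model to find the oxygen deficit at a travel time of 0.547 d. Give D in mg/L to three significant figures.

k_1 L₀/(k_r−k_1) = 0.327×8.29/(0.482−0.327) = 2.711/0.1550 = 17.49 mg/L.
e^(−k_1 t) = e^(−0.327×0.5470) = 0.8362; e^(−k_r t) = e^(−0.482×0.5470) = 0.7682.
D = 17.49 × (0.8362 − 0.7682) + 2.76 × 0.7682 = 1.189 + 2.120 = 3.309 mg/L.

D ≈ 3.31 mg/L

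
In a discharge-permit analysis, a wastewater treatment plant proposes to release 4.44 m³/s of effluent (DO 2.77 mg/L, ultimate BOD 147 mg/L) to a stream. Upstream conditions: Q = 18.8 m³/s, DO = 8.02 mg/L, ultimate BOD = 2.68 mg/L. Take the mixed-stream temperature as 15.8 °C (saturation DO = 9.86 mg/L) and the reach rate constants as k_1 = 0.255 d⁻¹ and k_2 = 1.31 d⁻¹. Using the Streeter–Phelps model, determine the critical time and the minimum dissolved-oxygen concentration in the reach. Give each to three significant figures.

t_c ≈ 1.08 d; minimum DO ≈ 5.39 mg/L

Mixed DO = (18.8×8.02 + 4.44×2.77)/(18.8+4.44) = 163.1/23.24 = 7.017 mg/L.
Mixed L₀ = (18.8×2.68 + 4.44×147)/(23.24) = 703.1/23.24 = 30.25 mg/L.
Initial deficit D₀ = C_s − DO₀ = 9.86 − 7.017 = 2.843 mg/L.
t_c = (1/1.055) ln[(1.31/0.255)(1 − 2.843×1.055/(0.255×30.25))] = 0.9479 × ln(3.140) = 1.085 d.
D_c = (0.255/1.31) × 30.25 × e^(−0.255×1.085) = 0.1947 × 30.25 × 0.7584 = 4.466 mg/L.
Minimum DO = 9.86 − 4.466 = 5.394 mg/L.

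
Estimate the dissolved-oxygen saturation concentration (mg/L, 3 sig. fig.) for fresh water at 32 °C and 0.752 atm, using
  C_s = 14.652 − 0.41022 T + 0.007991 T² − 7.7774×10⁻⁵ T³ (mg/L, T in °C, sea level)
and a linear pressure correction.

C_s ≈ 5.38 mg/L

At sea level: C_s = 14.652 − 0.41022×32 + 0.007991×32² − 7.7774×10⁻⁵×32³ = 7.159 mg/L.
Pressure correction: C_s' = 7.159 × 0.752 = 5.384 mg/L.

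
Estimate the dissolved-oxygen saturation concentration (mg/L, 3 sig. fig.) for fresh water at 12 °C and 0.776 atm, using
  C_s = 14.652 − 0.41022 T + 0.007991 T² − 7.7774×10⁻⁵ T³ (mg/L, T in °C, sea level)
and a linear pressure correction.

At sea level: C_s = 14.652 − 0.41022×12 + 0.007991×12² − 7.7774×10⁻⁵×12³ = 10.75 mg/L.
Pressure correction: C_s' = 10.75 × 0.776 = 8.339 mg/L.

C_s ≈ 8.34 mg/L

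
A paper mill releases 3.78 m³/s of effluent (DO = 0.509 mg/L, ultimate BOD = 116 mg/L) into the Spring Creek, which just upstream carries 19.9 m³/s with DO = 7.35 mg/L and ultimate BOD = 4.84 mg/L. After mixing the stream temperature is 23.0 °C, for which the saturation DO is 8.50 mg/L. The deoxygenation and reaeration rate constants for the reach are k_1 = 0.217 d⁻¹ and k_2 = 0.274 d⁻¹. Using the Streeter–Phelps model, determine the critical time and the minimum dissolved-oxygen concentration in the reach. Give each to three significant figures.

Mixed DO = (19.9×7.35 + 3.78×0.509)/(19.9+3.78) = 148.2/23.68 = 6.258 mg/L.
Mixed L₀ = (19.9×4.84 + 3.78×116)/(23.68) = 534.8/23.68 = 22.58 mg/L.
Initial deficit D₀ = C_s − DO₀ = 8.50 − 6.258 = 2.242 mg/L.
t_c = (1/0.05700) ln[(0.274/0.217)(1 − 2.242×0.05700/(0.217×22.58))] = 17.54 × ln(1.230) = 3.628 d.
D_c = (0.217/0.274) × 22.58 × e^(−0.217×3.628) = 0.7920 × 22.58 × 0.4551 = 8.139 mg/L.
Minimum DO = 8.50 − 8.139 = 0.3607 mg/L.

t_c ≈ 3.63 d; minimum DO ≈ 0.361 mg/L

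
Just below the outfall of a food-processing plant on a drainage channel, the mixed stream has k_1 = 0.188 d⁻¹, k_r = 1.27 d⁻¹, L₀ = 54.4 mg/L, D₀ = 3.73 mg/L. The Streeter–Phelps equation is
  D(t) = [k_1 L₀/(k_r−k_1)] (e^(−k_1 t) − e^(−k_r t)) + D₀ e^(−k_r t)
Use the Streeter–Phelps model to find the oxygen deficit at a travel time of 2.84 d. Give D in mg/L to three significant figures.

D ≈ 5.39 mg/L

k_1 L₀/(k_r−k_1) = 0.188×54.4/(1.27−0.188) = 10.23/1.082 = 9.452 mg/L.
e^(−k_1 t) = e^(−0.188×2.840) = 0.5863; e^(−k_r t) = e^(−1.27×2.840) = 0.02714.
D = 9.452 × (0.5863 − 0.02714) + 3.73 × 0.02714 = 5.285 + 0.1012 = 5.387 mg/L.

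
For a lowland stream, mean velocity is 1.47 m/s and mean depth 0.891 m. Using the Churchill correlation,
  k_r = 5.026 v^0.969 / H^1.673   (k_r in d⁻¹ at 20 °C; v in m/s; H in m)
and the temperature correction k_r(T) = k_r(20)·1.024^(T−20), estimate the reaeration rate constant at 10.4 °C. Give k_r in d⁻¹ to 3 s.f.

k_r(20) = 5.026 × 1.47^0.969 / 0.891^1.673 = 5.026 × 1.453 / 0.8244 = 8.855 d⁻¹.
k_r(10.4) = 8.855 × 1.024^(10.4−20) = 8.855 × 0.7964 = 7.052 d⁻¹.

k_r ≈ 7.05 d⁻¹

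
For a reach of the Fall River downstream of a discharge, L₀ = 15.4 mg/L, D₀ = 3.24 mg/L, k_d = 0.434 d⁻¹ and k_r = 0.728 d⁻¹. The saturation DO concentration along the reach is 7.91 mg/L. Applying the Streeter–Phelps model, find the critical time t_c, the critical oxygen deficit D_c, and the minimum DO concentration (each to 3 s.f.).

At the critical point dD/dt = 0, so k_d L₀ e^(−k_d t) = k_r D. Substituting D(t) from the Streeter–Phelps equation and solving for t gives
t_c = ln[(k_r/k_d)(1 − D₀(k_r−k_d)/(k_d L₀))] / (k_r−k_d).
Here k_r−k_d = 0.2940 d⁻¹ and 1 − D₀(k_r−k_d)/(k_d L₀) = 1 − 3.24×0.2940/(0.434×15.4) = 0.8575, so
t_c = ln(1.677 × 0.8575) / 0.2940 = 0.3635 / 0.2940 = 1.236 d.
D_c = (k_d/k_r) L₀ e^(−k_d t_c) = (0.434/0.728) × 15.4 × e^(−0.434×1.236) = 0.5962 × 15.4 × 0.5847 = 5.368 mg/L.
Minimum DO = C_s − D_c = 7.91 − 5.368 = 2.542 mg/L.

t_c ≈ 1.24 d; D_c ≈ 5.37 mg/L; min DO ≈ 2.54 mg/L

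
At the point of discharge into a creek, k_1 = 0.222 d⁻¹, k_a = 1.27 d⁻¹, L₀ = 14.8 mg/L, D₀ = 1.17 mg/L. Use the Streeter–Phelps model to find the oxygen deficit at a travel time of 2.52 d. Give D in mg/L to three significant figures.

D ≈ 1.71 mg/L

k_1 L₀/(k_a−k_1) = 0.222×14.8/(1.27−0.222) = 3.286/1.048 = 3.135 mg/L.
e^(−k_1 t) = e^(−0.222×2.520) = 0.5715; e^(−k_a t) = e^(−1.27×2.520) = 0.04075.
D = 3.135 × (0.5715 − 0.04075) + 1.17 × 0.04075 = 1.664 + 0.04767 = 1.712 mg/L.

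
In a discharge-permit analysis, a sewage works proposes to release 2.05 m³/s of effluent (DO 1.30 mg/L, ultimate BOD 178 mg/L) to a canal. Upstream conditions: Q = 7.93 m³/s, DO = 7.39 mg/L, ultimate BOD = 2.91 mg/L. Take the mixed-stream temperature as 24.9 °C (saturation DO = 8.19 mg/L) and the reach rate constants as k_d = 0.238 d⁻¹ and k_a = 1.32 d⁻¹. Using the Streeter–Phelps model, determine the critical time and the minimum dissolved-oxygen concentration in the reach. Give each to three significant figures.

Mixed DO = (7.93×7.39 + 2.05×1.30)/(7.93+2.05) = 61.27/9.980 = 6.139 mg/L.
Mixed L₀ = (7.93×2.91 + 2.05×178)/(9.980) = 388.0/9.980 = 38.88 mg/L.
Initial deficit D₀ = C_s − DO₀ = 8.19 − 6.139 = 2.051 mg/L.
t_c = (1/1.082) ln[(1.32/0.238)(1 − 2.051×1.082/(0.238×38.88))] = 0.9242 × ln(4.216) = 1.330 d.
D_c = (0.238/1.32) × 38.88 × e^(−0.238×1.330) = 0.1803 × 38.88 × 0.7287 = 5.108 mg/L.
Minimum DO = 8.19 − 5.108 = 3.082 mg/L.

t_c ≈ 1.33 d; minimum DO ≈ 3.08 mg/L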